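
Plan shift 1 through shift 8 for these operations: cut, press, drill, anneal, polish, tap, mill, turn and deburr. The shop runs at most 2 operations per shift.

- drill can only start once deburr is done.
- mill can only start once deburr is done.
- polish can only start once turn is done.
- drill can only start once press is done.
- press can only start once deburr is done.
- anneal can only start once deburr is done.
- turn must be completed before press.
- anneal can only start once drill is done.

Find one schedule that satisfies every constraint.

mill -> shift 3, cut -> shift 4, press -> shift 2, anneal -> shift 4, tap -> shift 5, deburr -> shift 1, polish -> shift 2, turn -> shift 1, drill -> shift 3

Checking: drill(shift 3) before anneal(shift 4); deburr(shift 1) before drill(shift 3); deburr(shift 1) before anneal(shift 4); turn(shift 1) before polish(shift 2); deburr(shift 1) before mill(shift 3); press(shift 2) before drill(shift 3); turn(shift 1) before press(shift 2); deburr(shift 1) before press(shift 2); max 2 per shift (cap 2).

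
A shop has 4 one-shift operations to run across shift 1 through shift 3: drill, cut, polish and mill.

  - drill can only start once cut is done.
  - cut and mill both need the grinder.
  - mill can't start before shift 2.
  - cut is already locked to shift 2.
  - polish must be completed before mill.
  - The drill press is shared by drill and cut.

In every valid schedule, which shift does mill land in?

shift 3

mill's window is shift 2–shift 3.
cut is fixed at shift 2, and mill can't share a shift with cut.
So mill must be shift 3.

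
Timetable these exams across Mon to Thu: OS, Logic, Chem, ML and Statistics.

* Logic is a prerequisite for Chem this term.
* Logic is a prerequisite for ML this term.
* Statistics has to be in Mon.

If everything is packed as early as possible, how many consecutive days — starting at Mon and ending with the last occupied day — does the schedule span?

The precedence chain requires at least 2 distinct days.
2 works (last occupied day: Tue): for example Statistics -> Mon, Logic -> Mon, Chem -> Tue, OS -> Mon, ML -> Tue.

2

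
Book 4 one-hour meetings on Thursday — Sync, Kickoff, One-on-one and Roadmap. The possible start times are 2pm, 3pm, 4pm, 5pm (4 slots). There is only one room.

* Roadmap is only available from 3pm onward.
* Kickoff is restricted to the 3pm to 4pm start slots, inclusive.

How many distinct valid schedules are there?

Splitting on Sync: it can be 2pm (4), 3pm (1), 4pm (1), 5pm (2). Listing each branch's schedules as (Kickoff, One-on-one, Roadmap):
Sync=2pm: (3pm,4pm,5pm) (3pm,5pm,4pm) (4pm,3pm,5pm) (4pm,5pm,3pm) — 4.
Sync=3pm: (4pm,2pm,5pm) — 1.
Sync=4pm: (3pm,2pm,5pm) — 1.
Sync=5pm: (3pm,2pm,4pm) (4pm,2pm,3pm) — 2.
Summing: 4 + 1 + 1 + 2 = 8.

8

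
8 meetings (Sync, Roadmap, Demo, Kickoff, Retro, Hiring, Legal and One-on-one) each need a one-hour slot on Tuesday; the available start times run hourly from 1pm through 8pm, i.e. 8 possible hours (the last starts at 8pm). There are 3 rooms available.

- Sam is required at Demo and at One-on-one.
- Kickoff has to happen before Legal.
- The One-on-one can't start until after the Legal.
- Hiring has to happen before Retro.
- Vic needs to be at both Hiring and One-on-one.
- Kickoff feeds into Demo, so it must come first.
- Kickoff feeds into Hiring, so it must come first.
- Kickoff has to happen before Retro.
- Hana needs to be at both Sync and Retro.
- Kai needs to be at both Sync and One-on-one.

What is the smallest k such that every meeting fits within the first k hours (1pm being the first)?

The precedence chain requires at least 3 distinct hours.
With at most 3 per hour and 8 meetings, at least 3 hours are needed.
3 works (last occupied hour: 3pm): for example One-on-one=3pm; Roadmap=1pm; Retro=3pm; Legal=2pm; Demo=2pm; Sync=1pm; Hiring=2pm; Kickoff=1pm.

3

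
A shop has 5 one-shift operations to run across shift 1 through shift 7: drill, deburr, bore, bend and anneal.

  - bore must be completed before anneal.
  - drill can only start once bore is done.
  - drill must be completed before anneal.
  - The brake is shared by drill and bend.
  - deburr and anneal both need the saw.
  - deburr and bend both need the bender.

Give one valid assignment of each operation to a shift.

bore in shift 1; deburr in shift 1; drill in shift 2; anneal in shift 3; bend in shift 3

Checking: bore(shift 1) before drill(shift 2); bore(shift 1) before anneal(shift 3); drill(shift 2) before anneal(shift 3); deburr(shift 1) != bend(shift 3); drill(shift 2) != bend(shift 3); deburr(shift 1) != anneal(shift 3).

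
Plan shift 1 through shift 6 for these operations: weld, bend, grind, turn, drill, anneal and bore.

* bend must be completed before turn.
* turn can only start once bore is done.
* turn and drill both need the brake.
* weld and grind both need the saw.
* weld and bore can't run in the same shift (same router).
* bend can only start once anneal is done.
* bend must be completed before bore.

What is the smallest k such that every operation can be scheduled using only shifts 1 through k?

4 shifts

The precedence chain requires at least 4 distinct shifts.
4 works (last occupied shift: shift 4): for example grind=shift 2; turn=shift 4; drill=shift 1; bend=shift 2; weld=shift 1; bore=shift 3; anneal=shift 1.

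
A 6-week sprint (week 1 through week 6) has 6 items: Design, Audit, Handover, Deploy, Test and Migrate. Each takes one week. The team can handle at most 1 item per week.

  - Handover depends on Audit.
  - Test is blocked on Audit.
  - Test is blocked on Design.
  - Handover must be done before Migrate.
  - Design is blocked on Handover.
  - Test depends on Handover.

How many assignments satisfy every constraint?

Splitting on Design: it can be week 3 (6), week 4 (8), week 5 (4). Listing each branch's schedules as (Audit, Handover, Deploy, Test, Migrate) by week number:
Design=week 3: (1,2,4,5,6) (1,2,4,6,5) (1,2,5,4,6) (1,2,5,6,4) (1,2,6,4,5) (1,2,6,5,4) — 6.
Design=week 4: (1,2,3,5,6) (1,2,3,6,5) (1,2,5,6,3) (1,2,6,5,3) (1,3,2,5,6) (1,3,2,6,5) (2,3,1,5,6) (2,3,1,6,5) — 8.
Design=week 5: (1,2,3,6,4) (1,2,4,6,3) (1,3,2,6,4) (2,3,1,6,4) — 4.
Summing: 6 + 8 + 4 = 18.

18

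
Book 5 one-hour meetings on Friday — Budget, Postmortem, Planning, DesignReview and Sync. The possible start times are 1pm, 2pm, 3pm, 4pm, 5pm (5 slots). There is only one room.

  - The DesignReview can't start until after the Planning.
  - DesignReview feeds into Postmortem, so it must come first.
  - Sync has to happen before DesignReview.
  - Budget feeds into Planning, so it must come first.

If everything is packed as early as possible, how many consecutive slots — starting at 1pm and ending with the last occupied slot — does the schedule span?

5 slots

The precedence chain requires at least 4 distinct slots.
With at most 1 per slot and 5 meetings, at least 5 slots are needed.
5 works (last occupied slot: 5pm): for example DesignReview in 4pm; Planning in 2pm; Postmortem in 5pm; Budget in 1pm; Sync in 3pm.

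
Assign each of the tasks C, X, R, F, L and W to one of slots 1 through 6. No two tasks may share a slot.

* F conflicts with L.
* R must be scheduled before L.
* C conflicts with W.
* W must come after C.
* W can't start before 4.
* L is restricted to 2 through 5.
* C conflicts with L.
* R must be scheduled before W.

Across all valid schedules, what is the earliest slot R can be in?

1

Downstream work caps R at 4.
R at 1 is achievable: F -> 6; X -> 5; C -> 3; W -> 4; R -> 1; L -> 2.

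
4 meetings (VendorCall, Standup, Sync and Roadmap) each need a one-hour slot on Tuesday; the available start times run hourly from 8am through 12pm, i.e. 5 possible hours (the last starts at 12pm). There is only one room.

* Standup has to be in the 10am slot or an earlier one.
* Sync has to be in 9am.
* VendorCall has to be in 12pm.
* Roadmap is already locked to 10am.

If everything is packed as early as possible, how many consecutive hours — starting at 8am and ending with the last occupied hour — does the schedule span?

With at most 1 per hour and 4 meetings, at least 4 hours are needed.
VendorCall can't be placed before 12pm — that is hour 5 counting from 8am — so the schedule must run through at least 5 hours.
5 works (last occupied hour: 12pm): for example Standup=8am; Sync=9am; Roadmap=10am; VendorCall=12pm.

5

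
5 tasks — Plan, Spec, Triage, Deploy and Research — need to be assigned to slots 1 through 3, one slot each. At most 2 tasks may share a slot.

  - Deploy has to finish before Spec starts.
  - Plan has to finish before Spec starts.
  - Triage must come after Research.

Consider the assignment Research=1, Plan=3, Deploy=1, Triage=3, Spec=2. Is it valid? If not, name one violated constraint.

Triage must come after Research — holds.
Plan has to finish before Spec starts — violated.
Deploy has to finish before Spec starts — holds.
At most 2 tasks may share a slot — holds.

Invalid. Plan has to finish before Spec starts.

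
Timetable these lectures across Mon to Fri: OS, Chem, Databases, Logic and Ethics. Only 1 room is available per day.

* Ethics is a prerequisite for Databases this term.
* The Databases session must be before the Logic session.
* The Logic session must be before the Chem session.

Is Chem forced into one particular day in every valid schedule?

No

Chem can be Thu (e.g. Databases=Tue, Logic=Wed, Ethics=Mon, Chem=Thu, OS=Fri) or Fri (e.g. OS=Thu; Chem=Fri; Logic=Wed; Ethics=Mon; Databases=Tue).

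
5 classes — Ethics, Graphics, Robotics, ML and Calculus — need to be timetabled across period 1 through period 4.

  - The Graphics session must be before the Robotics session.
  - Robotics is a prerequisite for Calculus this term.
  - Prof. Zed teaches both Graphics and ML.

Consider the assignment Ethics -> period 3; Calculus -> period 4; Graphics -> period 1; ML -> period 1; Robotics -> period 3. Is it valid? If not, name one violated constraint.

The Graphics session must be before the Robotics session — holds.
Prof. Zed teaches both Graphics and ML — violated.
Robotics is a prerequisite for Calculus this term — holds.

No. Prof. Zed teaches both Graphics and ML is not satisfied.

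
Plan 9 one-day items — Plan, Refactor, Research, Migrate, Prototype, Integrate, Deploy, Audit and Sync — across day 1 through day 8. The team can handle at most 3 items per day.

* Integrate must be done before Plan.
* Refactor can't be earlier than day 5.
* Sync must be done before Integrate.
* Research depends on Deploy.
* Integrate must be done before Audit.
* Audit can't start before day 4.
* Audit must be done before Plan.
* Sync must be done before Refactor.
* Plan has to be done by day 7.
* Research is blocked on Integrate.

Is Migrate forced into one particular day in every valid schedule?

No

Migrate can be day 1 (e.g. Research=day 3, Audit=day 4, Integrate=day 2, Migrate=day 1, Refactor=day 5, Sync=day 1, Deploy=day 1, Prototype=day 2, Plan=day 5) or day 2 (e.g. Integrate -> day 2; Prototype -> day 1; Research -> day 3; Plan -> day 5; Audit -> day 4; Migrate -> day 2; Deploy -> day 1; Sync -> day 1; Refactor -> day 5).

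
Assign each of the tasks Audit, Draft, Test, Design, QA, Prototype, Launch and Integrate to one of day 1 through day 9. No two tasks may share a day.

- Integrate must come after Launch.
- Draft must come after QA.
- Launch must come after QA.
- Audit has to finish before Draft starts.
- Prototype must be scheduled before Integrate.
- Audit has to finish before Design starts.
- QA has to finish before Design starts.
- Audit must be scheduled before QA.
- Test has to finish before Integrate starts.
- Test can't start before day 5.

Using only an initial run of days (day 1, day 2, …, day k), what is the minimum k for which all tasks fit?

The precedence chain requires at least 4 distinct days.
With at most 1 per day and 8 tasks, at least 8 days are needed.
Propagating the time windows through the other constraints, Integrate can't land before day 6, so the schedule must run through at least day 6.
8 works (last occupied day: day 8): for example Prototype in day 4, Design in day 8, Audit in day 1, QA in day 2, Integrate in day 6, Test in day 5, Draft in day 7, Launch in day 3.

8 days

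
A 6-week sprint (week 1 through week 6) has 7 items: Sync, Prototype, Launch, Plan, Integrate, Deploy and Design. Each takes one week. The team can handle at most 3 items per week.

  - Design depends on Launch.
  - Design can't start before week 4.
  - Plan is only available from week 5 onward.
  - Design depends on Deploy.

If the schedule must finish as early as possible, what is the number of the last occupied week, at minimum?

week 5

The precedence chain requires at least 2 distinct weeks.
With at most 3 per week and 7 tasks, at least 3 weeks are needed.
Plan can't be placed before week 5, so the schedule must run through at least week 5.
5 works (last occupied week: week 5): for example Plan=week 5; Integrate=week 2; Prototype=week 2; Launch=week 1; Sync=week 1; Design=week 4; Deploy=week 1.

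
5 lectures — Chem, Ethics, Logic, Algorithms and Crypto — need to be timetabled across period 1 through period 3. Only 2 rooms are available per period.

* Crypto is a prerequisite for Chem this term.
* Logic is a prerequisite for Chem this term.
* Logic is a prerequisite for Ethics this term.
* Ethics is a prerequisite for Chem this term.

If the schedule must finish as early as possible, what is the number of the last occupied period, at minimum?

3

The precedence chain requires at least 3 distinct periods.
With at most 2 per period and 5 lectures, at least 3 periods are needed.
3 works (last occupied period: period 3): for example Chem in period 3, Algorithms in period 2, Logic in period 1, Crypto in period 1, Ethics in period 2.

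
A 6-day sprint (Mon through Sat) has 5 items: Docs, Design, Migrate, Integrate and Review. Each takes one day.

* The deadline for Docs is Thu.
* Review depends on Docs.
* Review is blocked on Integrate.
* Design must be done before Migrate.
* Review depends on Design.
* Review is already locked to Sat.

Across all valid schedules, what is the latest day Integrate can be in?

Downstream work caps Integrate at Fri.
Integrate at Fri is achievable: Design=Mon, Review=Sat, Integrate=Fri, Migrate=Tue, Docs=Mon.

Fri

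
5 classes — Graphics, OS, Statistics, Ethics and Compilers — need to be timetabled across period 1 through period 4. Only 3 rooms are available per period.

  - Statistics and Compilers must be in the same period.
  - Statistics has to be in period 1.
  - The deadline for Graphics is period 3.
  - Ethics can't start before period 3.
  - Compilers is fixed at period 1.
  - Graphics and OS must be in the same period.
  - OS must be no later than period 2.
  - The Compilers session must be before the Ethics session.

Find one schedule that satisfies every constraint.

Ethics=period 3; Graphics=period 2; OS=period 2; Statistics=period 1; Compilers=period 1

Checking: Compilers(period 1) before Ethics(period 3); Graphics = OS = period 2; Statistics = Compilers = period 1; Graphics=period 2 in [period 1,period 3]; Compilers=period 1 in [period 1,period 1]; Ethics=period 3 in [period 3,period 4]; OS=period 2 in [period 1,period 2]; Statistics=period 1 in [period 1,period 1]; max 2 per period (cap 3).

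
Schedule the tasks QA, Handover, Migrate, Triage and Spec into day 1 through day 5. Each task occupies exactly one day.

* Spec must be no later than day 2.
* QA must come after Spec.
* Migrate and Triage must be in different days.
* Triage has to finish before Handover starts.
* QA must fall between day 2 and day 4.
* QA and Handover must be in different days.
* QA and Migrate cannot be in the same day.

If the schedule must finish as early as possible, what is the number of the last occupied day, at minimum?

day 3

The precedence chain requires at least 2 distinct days.
Could 2 days be enough, i.e. nothing placed later than day 2? No: QA's window within 2 days is {day 2}; Handover must come after Triage (at day 1 or later) → {day 2}; Handover can't share with QA (day 2) → nothing is left.
So 2 days is not enough.
3 works (last occupied day: day 3): for example Spec=day 1; QA=day 2; Migrate=day 3; Handover=day 3; Triage=day 1.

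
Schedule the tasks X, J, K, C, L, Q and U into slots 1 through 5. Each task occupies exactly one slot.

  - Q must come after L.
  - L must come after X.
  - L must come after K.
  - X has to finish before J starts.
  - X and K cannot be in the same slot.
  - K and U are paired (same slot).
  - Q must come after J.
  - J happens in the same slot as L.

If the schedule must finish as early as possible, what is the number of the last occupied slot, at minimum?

The precedence chain requires at least 3 distinct slots.
Could 3 slots be enough, i.e. nothing placed later than 3? No: J must come after X (at 1 or later) → {2, 3}; X must come before J (at 3 or earlier) → {1, 2}; Q must come after J (at 2 or later) → {3}; L must come before Q (at 3 or earlier) → {1, 2}; L must come after K (at 1 or later) → {2}; K must come before L (at 2 or earlier) → {1}; X must come before L (at 2 or earlier) → {1}; K can't share with X (1) → nothing is left.
So 3 slots is not enough.
4 works (last occupied slot: 4): for example X in 1, J in 3, Q in 4, K in 2, L in 3, U in 2, C in 1.

slot 4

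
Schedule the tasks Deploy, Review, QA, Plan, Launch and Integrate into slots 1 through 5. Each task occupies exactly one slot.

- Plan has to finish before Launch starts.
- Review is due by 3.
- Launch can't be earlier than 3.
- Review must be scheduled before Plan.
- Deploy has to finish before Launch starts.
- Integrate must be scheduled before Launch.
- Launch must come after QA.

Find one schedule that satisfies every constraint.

Plan=2; Review=1; Deploy=1; QA=1; Integrate=1; Launch=3

Checking: Plan(2) before Launch(3); Integrate(1) before Launch(3); Deploy(1) before Launch(3); Review(1) before Plan(2); QA(1) before Launch(3); Review=1 in [1,3]; Launch=3 in [3,5].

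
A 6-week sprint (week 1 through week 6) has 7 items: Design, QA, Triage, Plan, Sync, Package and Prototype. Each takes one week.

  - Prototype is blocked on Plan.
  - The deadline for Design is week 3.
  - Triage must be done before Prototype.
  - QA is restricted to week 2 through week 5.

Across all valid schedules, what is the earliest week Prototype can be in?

Precedence pushes Prototype to at least week 2.
Prototype at week 2 is achievable: Package in week 1, QA in week 2, Plan in week 1, Prototype in week 2, Design in week 1, Sync in week 1, Triage in week 1.

week 2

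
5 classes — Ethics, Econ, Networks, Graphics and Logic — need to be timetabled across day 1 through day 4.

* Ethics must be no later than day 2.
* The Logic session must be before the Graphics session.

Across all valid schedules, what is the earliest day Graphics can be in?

Precedence pushes Graphics to at least day 2.
Graphics at day 2 is achievable: Ethics=day 1; Networks=day 1; Logic=day 1; Econ=day 1; Graphics=day 2.

day 2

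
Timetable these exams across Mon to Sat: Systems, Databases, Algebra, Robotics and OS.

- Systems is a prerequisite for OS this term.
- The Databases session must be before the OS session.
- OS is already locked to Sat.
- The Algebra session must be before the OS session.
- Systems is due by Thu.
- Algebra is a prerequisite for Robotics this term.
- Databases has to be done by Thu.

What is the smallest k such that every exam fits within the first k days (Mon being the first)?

The precedence chain requires at least 2 distinct days.
OS can't be placed before Sat — that is day 6 counting from Mon — so the schedule must run through at least 6 days.
6 works (last occupied day: Sat): for example Robotics=Tue; Databases=Mon; Systems=Mon; Algebra=Mon; OS=Sat.

6 days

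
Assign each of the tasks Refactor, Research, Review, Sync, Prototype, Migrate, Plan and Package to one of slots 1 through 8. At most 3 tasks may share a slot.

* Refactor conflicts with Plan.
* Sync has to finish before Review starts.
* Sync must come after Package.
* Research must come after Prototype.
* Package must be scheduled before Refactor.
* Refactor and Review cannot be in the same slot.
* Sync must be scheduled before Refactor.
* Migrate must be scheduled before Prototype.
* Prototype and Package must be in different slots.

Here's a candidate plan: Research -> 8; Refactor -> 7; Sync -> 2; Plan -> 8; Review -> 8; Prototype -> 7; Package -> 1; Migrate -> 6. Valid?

Valid

Refactor conflicts with Plan — holds.
Sync must be scheduled before Refactor — holds.
Package must be scheduled before Refactor — holds.
Sync must come after Package — holds.
Research must come after Prototype — holds.
Migrate must be scheduled before Prototype — holds.
At most 3 tasks may share a slot — holds.
Prototype and Package must be in different slots — holds.
Sync has to finish before Review starts — holds.
Refactor and Review cannot be in the same slot — holds.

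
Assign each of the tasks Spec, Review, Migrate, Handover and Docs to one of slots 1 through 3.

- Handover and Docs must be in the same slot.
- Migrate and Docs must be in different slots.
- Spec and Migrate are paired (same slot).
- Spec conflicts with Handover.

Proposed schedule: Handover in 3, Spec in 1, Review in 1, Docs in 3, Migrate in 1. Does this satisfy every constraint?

Migrate and Docs must be in different slots — holds.
Spec and Migrate are paired (same slot) — holds.
Spec conflicts with Handover — holds.
Handover and Docs must be in the same slot — holds.

Yes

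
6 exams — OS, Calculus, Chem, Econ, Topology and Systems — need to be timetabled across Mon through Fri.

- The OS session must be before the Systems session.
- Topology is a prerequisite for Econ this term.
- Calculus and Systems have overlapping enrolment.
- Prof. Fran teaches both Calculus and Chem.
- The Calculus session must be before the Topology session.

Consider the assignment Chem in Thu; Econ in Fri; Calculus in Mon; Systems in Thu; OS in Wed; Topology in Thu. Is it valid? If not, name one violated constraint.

Yes

Topology is a prerequisite for Econ this term — holds.
Prof. Fran teaches both Calculus and Chem — holds.
The Calculus session must be before the Topology session — holds.
Calculus and Systems have overlapping enrolment — holds.
The OS session must be before the Systems session — holds.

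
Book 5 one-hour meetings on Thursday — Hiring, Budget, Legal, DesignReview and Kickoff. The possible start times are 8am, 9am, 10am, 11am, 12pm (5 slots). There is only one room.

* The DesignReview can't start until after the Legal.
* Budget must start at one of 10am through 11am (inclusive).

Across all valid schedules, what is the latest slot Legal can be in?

11am

Downstream work caps Legal at 11am.
Legal at 11am is achievable: Hiring -> 8am; Legal -> 11am; Kickoff -> 9am; DesignReview -> 12pm; Budget -> 10am.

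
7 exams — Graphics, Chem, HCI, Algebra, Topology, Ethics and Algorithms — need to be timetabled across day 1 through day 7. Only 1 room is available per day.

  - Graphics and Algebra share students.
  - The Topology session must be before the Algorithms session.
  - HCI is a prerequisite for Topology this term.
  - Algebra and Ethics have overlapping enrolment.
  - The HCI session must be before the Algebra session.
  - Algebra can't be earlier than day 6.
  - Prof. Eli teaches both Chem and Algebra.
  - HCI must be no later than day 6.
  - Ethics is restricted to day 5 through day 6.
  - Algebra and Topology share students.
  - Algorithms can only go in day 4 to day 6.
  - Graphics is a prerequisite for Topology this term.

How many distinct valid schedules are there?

Splitting on Graphics: it can be day 1 (9), day 2 (9), day 3 (4). Listing each branch's schedules as (Chem, HCI, Algebra, Topology, Ethics, Algorithms) by day number:
Graphics=day 1: (2,3,7,4,5,6) (2,3,7,4,6,5) (3,2,7,4,5,6) (3,2,7,4,6,5) (4,2,7,3,5,6) (4,2,7,3,6,5) (5,2,7,3,6,4) (6,2,7,3,5,4) (7,2,6,3,5,4) — 9.
Graphics=day 2: (1,3,7,4,5,6) (1,3,7,4,6,5) (3,1,7,4,5,6) (3,1,7,4,6,5) (4,1,7,3,5,6) (4,1,7,3,6,5) (5,1,7,3,6,4) (6,1,7,3,5,4) (7,1,6,3,5,4) — 9.
Graphics=day 3: (1,2,7,4,5,6) (1,2,7,4,6,5) (2,1,7,4,5,6) (2,1,7,4,6,5) — 4.
Summing: 9 + 9 + 4 = 22.

22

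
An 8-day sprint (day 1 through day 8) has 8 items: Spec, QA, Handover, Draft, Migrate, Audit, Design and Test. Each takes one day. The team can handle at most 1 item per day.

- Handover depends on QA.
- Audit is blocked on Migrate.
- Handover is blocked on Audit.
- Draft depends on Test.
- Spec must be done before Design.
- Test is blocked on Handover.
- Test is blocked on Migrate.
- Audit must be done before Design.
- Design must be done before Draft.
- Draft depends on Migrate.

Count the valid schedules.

Splitting on QA: it can be day 1 (12), day 2 (12), day 3 (12), day 4 (9), day 5 (3). Listing each branch's schedules as (Spec, Handover, Draft, Migrate, Audit, Design, Test) by day number:
QA=day 1: (2,5,8,3,4,6,7) (2,5,8,3,4,7,6) (2,6,8,3,4,5,7) (3,5,8,2,4,6,7) (3,5,8,2,4,7,6) (3,6,8,2,4,5,7) (4,5,8,2,3,6,7) (4,5,8,2,3,7,6) (4,6,8,2,3,5,7) (5,4,8,2,3,6,7) (5,4,8,2,3,7,6) (6,4,8,2,3,7,5) — 12.
QA=day 2: (1,5,8,3,4,6,7) (1,5,8,3,4,7,6) (1,6,8,3,4,5,7) (3,5,8,1,4,6,7) (3,5,8,1,4,7,6) (3,6,8,1,4,5,7) (4,5,8,1,3,6,7) (4,5,8,1,3,7,6) (4,6,8,1,3,5,7) (5,4,8,1,3,6,7) (5,4,8,1,3,7,6) (6,4,8,1,3,7,5) — 12.
QA=day 3: (1,5,8,2,4,6,7) (1,5,8,2,4,7,6) (1,6,8,2,4,5,7) (2,5,8,1,4,6,7) (2,5,8,1,4,7,6) (2,6,8,1,4,5,7) (4,5,8,1,2,6,7) (4,5,8,1,2,7,6) (4,6,8,1,2,5,7) (5,4,8,1,2,6,7) (5,4,8,1,2,7,6) (6,4,8,1,2,7,5) — 12.
QA=day 4: (1,5,8,2,3,6,7) (1,5,8,2,3,7,6) (1,6,8,2,3,5,7) (2,5,8,1,3,6,7) (2,5,8,1,3,7,6) (2,6,8,1,3,5,7) (3,5,8,1,2,6,7) (3,5,8,1,2,7,6) (3,6,8,1,2,5,7) — 9.
QA=day 5: (1,6,8,2,3,4,7) (2,6,8,1,3,4,7) (3,6,8,1,2,4,7) — 3.
Summing: 12 + 12 + 12 + 9 + 3 = 48.

48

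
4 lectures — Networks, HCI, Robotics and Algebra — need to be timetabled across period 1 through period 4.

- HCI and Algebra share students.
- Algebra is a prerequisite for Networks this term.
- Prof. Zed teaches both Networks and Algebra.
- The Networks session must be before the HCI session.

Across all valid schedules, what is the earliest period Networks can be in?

Precedence pushes Networks to at least period 2; downstream work caps Networks at period 3.
Networks at period 2 is achievable: Networks=period 2; HCI=period 3; Robotics=period 1; Algebra=period 1.

period 2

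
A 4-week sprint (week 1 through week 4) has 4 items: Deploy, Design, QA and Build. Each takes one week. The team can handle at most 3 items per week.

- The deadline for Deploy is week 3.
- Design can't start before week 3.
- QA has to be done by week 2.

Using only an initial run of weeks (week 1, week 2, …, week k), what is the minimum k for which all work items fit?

3

With at most 3 per week and 4 work items, at least 2 weeks are needed.
Design can't be placed before week 3, so the schedule must run through at least week 3.
3 works (last occupied week: week 3): for example Build in week 1, Design in week 3, QA in week 1, Deploy in week 1.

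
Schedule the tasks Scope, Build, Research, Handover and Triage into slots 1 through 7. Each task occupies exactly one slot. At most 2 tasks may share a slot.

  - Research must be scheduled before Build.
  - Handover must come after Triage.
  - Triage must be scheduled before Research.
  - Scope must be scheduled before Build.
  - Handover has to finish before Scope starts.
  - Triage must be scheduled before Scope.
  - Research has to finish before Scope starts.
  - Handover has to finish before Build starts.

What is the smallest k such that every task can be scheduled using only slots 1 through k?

4 slots

The precedence chain requires at least 4 distinct slots.
With at most 2 per slot and 5 tasks, at least 3 slots are needed.
4 works (last occupied slot: 4): for example Scope in 3, Research in 2, Triage in 1, Build in 4, Handover in 2.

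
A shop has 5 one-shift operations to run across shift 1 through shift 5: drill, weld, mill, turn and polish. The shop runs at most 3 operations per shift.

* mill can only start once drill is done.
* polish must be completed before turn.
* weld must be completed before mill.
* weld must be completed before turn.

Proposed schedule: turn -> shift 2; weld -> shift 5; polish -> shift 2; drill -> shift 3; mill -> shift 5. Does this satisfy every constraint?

polish must be completed before turn — violated.
The shop runs at most 3 operations per shift — holds.
weld must be completed before turn — violated.
weld must be completed before mill — violated.
mill can only start once drill is done — holds.

No — it violates: weld must be completed before turn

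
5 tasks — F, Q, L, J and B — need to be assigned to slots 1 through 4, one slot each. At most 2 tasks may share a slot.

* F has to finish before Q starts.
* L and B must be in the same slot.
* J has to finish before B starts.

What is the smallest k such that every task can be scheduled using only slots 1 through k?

3 slots

The precedence chain requires at least 2 distinct slots.
With at most 2 per slot and 5 tasks, at least 3 slots are needed.
3 works (last occupied slot: 3): for example Q -> 2, J -> 1, L -> 3, B -> 3, F -> 1.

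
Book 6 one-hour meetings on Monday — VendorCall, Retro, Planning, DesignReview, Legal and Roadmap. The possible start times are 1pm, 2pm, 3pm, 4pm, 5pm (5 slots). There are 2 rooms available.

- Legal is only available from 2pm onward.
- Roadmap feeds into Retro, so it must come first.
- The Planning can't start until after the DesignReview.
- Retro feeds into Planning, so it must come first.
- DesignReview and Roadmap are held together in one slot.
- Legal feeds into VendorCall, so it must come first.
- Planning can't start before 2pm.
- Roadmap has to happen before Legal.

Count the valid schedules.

Splitting on VendorCall: it can be 3pm (6), 4pm (15), 5pm (25). Listing each branch's schedules as (Retro, Planning, DesignReview, Legal, Roadmap):
VendorCall=3pm: (2pm,3pm,1pm,2pm,1pm) (2pm,4pm,1pm,2pm,1pm) (2pm,5pm,1pm,2pm,1pm) (3pm,4pm,1pm,2pm,1pm) (3pm,5pm,1pm,2pm,1pm) (4pm,5pm,1pm,2pm,1pm) — 6.
VendorCall=4pm: (2pm,3pm,1pm,2pm,1pm) (2pm,3pm,1pm,3pm,1pm) (2pm,4pm,1pm,2pm,1pm) (2pm,4pm,1pm,3pm,1pm) (2pm,5pm,1pm,2pm,1pm) (2pm,5pm,1pm,3pm,1pm) (3pm,4pm,1pm,2pm,1pm) (3pm,4pm,1pm,3pm,1pm) (3pm,4pm,2pm,3pm,2pm) (3pm,5pm,1pm,2pm,1pm) (3pm,5pm,1pm,3pm,1pm) (3pm,5pm,2pm,3pm,2pm) (4pm,5pm,1pm,2pm,1pm) (4pm,5pm,1pm,3pm,1pm) (4pm,5pm,2pm,3pm,2pm) — 15.
VendorCall=5pm: (2pm,3pm,1pm,2pm,1pm) (2pm,3pm,1pm,3pm,1pm) (2pm,3pm,1pm,4pm,1pm) (2pm,4pm,1pm,2pm,1pm) (2pm,4pm,1pm,3pm,1pm) (2pm,4pm,1pm,4pm,1pm) (2pm,5pm,1pm,2pm,1pm) (2pm,5pm,1pm,3pm,1pm) (2pm,5pm,1pm,4pm,1pm) (3pm,4pm,1pm,2pm,1pm) (3pm,4pm,1pm,3pm,1pm) (3pm,4pm,1pm,4pm,1pm) (3pm,4pm,2pm,3pm,2pm) (3pm,4pm,2pm,4pm,2pm) (3pm,5pm,1pm,2pm,1pm) (3pm,5pm,1pm,3pm,1pm) (3pm,5pm,1pm,4pm,1pm) (3pm,5pm,2pm,3pm,2pm) (3pm,5pm,2pm,4pm,2pm) (4pm,5pm,1pm,2pm,1pm) (4pm,5pm,1pm,3pm,1pm) (4pm,5pm,1pm,4pm,1pm) (4pm,5pm,2pm,3pm,2pm) (4pm,5pm,2pm,4pm,2pm) (4pm,5pm,3pm,4pm,3pm) — 25.
Summing: 6 + 15 + 25 = 46.

46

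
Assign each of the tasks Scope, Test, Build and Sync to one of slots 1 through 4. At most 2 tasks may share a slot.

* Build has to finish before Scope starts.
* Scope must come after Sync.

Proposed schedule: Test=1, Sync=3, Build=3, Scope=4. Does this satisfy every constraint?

Yes, all constraints hold

At most 2 tasks may share a slot — holds.
Scope must come after Sync — holds.
Build has to finish before Scope starts — holds.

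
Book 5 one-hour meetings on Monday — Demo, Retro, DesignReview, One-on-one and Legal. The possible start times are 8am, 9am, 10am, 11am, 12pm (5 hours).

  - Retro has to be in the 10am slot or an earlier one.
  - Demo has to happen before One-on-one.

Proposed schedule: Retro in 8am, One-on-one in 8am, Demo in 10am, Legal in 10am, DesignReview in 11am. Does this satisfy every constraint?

Retro has to be in the 10am slot or an earlier one — holds.
Demo has to happen before One-on-one — violated.

No. Demo has to happen before One-on-one is not satisfied.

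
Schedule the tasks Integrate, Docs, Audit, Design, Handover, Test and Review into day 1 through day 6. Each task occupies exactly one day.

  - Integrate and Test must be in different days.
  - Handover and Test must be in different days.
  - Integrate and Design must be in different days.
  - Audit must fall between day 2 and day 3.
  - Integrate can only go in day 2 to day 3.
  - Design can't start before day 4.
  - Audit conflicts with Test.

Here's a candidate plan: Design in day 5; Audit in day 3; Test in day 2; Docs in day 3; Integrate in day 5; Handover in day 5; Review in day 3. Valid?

No. Integrate can only go in day 2 to day 3 is not satisfied.

Integrate can only go in day 2 to day 3 — violated.
Integrate and Design must be in different days — violated.
Audit conflicts with Test — holds.
Integrate and Test must be in different days — holds.
Design can't start before day 4 — holds.
Handover and Test must be in different days — holds.
Audit must fall between day 2 and day 3 — holds.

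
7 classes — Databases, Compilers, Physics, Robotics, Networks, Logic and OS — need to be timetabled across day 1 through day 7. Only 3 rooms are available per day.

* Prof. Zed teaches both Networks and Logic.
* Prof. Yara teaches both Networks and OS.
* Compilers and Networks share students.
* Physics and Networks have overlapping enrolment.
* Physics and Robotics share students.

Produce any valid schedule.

Physics -> day 1, Logic -> day 3, OS -> day 3, Robotics -> day 2, Compilers -> day 1, Networks -> day 2, Databases -> day 1

Checking: Compilers(day 1) != Networks(day 2); Physics(day 1) != Robotics(day 2); Physics(day 1) != Networks(day 2); Networks(day 2) != Logic(day 3); Networks(day 2) != OS(day 3); max 3 per day (cap 3).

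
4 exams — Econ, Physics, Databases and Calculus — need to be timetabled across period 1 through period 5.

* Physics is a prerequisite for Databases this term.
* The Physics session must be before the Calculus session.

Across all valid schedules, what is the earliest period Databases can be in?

period 2

Precedence pushes Databases to at least period 2.
Databases at period 2 is achievable: Calculus=period 2; Physics=period 1; Databases=period 2; Econ=period 1.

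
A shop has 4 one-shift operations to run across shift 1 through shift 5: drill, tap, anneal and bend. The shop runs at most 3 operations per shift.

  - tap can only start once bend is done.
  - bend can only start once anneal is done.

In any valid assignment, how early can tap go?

shift 3

Precedence pushes tap to at least shift 3.
tap at shift 3 is achievable: bend in shift 2, tap in shift 3, anneal in shift 1, drill in shift 1.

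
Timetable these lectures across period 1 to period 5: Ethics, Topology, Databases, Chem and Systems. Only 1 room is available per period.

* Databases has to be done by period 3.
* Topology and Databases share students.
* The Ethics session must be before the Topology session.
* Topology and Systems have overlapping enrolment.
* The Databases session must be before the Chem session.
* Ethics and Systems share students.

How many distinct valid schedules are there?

27

Splitting on Ethics: it can be period 1 (10), period 2 (8), period 3 (6), period 4 (3). Listing each branch's schedules as (Topology, Databases, Chem, Systems) by period number:
Ethics=period 1: (2,3,4,5) (2,3,5,4) (3,2,4,5) (3,2,5,4) (4,2,3,5) (4,2,5,3) (4,3,5,2) (5,2,3,4) (5,2,4,3) (5,3,4,2) — 10.
Ethics=period 2: (3,1,4,5) (3,1,5,4) (4,1,3,5) (4,1,5,3) (4,3,5,1) (5,1,3,4) (5,1,4,3) (5,3,4,1) — 8.
Ethics=period 3: (4,1,2,5) (4,1,5,2) (4,2,5,1) (5,1,2,4) (5,1,4,2) (5,2,4,1) — 6.
Ethics=period 4: (5,1,2,3) (5,1,3,2) (5,2,3,1) — 3.
Summing: 10 + 8 + 6 + 3 = 27.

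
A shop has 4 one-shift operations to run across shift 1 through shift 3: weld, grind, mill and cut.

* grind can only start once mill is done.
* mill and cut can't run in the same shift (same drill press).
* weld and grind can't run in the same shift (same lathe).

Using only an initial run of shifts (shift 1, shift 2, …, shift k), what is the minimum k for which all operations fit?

The precedence chain requires at least 2 distinct shifts.
2 works (last occupied shift: shift 2): for example cut in shift 2; mill in shift 1; grind in shift 2; weld in shift 1.

2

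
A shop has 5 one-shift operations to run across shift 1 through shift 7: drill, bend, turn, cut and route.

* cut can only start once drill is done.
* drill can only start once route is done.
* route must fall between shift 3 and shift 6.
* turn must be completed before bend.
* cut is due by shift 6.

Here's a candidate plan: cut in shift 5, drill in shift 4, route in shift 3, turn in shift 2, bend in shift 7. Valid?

cut is due by shift 6 — holds.
cut can only start once drill is done — holds.
drill can only start once route is done — holds.
turn must be completed before bend — holds.
route must fall between shift 3 and shift 6 — holds.

Valid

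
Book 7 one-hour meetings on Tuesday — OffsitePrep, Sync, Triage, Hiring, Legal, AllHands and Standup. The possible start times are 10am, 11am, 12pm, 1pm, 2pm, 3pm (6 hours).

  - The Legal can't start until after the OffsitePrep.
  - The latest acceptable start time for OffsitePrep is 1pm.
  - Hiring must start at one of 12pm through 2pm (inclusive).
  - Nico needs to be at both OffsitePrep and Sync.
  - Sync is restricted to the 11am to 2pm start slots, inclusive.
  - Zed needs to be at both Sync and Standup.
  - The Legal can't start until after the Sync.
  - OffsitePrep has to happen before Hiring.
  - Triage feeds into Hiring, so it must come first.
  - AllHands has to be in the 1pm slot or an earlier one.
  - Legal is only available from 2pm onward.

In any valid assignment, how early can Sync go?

Sync is available from 11am; Sync's own window allows nothing later than 2pm.
Sync at 11am is achievable: Legal=2pm; AllHands=10am; Sync=11am; OffsitePrep=10am; Triage=10am; Standup=10am; Hiring=12pm.

11am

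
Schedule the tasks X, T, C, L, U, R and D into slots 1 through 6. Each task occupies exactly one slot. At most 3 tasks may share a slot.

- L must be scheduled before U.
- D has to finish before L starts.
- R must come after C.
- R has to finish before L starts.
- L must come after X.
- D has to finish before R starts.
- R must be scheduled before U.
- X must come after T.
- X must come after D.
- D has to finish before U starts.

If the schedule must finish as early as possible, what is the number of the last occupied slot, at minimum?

The precedence chain requires at least 4 distinct slots.
With at most 3 per slot and 7 tasks, at least 3 slots are needed.
4 works (last occupied slot: 4): for example T -> 1, L -> 3, D -> 1, C -> 1, R -> 2, X -> 2, U -> 4.

slot 4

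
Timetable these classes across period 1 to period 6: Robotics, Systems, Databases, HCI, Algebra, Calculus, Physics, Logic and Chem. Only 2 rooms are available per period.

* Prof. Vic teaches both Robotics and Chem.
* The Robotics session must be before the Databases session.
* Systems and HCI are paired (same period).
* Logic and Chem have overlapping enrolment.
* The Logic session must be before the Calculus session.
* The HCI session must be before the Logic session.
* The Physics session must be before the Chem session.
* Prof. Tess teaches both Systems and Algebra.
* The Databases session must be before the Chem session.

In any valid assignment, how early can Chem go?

Precedence pushes Chem to at least period 3.
Chem at period 3 is achievable: Logic=period 5, Physics=period 1, Algebra=period 2, Calculus=period 6, Chem=period 3, Databases=period 2, Systems=period 4, HCI=period 4, Robotics=period 1.

period 3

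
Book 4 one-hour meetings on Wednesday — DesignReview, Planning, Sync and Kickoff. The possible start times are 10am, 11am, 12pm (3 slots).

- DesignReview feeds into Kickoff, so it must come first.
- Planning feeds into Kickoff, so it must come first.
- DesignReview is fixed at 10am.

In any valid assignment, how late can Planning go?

11am

Downstream work caps Planning at 11am.
Planning at 11am is achievable: Kickoff -> 12pm; Sync -> 10am; DesignReview -> 10am; Planning -> 11am.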